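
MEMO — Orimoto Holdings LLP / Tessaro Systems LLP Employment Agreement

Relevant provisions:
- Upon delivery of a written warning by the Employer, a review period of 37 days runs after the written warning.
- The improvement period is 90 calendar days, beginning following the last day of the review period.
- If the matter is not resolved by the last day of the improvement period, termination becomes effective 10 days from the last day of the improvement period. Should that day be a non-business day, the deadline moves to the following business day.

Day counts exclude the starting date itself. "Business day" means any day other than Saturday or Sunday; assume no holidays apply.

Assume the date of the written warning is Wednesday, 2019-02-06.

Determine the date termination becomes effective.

The last day of the review period: 37 calendar days after 2019-02-06 is 2019-03-15.
Adding 90 calendar days to 2019-03-15 gives 2019-06-13, which is the last day of the improvement period.
The date termination becomes effective: 2019-06-13 + 10 days = 2019-06-23. That falls on a Sunday, so it rolls to the next business day, Monday, 2019-06-24.

2019-06-24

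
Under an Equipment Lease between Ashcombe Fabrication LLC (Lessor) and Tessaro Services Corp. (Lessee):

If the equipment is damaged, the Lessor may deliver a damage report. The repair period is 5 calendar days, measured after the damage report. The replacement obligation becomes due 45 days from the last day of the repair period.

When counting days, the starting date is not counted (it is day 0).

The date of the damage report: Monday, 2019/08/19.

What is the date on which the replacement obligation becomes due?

The last day of the repair period: 2019/08/19 + 5 days = 2019/08/24.
The date on which the replacement obligation becomes due: 2019/08/24 + 45 days = 2019/10/08.

2019/10/08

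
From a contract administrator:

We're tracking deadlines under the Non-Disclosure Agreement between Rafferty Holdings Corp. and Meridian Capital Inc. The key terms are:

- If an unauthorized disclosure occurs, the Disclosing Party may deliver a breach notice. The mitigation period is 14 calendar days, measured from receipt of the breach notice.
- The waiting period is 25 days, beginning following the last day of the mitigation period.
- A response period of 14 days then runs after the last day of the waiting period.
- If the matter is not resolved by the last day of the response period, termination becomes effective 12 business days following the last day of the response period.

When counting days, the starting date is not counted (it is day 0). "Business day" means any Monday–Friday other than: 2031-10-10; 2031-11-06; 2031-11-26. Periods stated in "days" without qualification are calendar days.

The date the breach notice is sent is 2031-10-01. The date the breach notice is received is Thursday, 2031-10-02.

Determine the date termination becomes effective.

2031-12-11

Adding 14 calendar days to 2031-10-02 gives 2031-10-16, which is the last day of the mitigation period.
Adding 25 calendar days to 2031-10-16 gives 2031-11-10, which is the last day of the waiting period.
The last day of the response period: 14 calendar days after 2031-11-10 is 2031-11-24.
From Monday, 2031-11-24, 12 business days (Nov 25, Nov 27, Nov 28, Dec 1, …, Dec 9, Dec 10, Dec 11, skipping weekends and the listed holiday on Nov 26) brings us to Thursday, 2031-12-11, which is the date termination becomes effective.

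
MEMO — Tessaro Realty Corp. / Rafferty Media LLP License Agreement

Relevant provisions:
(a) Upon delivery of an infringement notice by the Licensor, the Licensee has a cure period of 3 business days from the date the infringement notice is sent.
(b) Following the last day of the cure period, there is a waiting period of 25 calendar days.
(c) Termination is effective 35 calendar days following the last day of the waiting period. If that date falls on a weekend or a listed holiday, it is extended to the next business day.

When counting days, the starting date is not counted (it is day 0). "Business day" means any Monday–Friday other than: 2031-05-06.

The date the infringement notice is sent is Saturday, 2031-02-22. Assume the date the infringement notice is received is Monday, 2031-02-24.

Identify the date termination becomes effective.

2031-04-28

The last day of the cure period: 3 business days after Saturday, 2031-02-22, skipping weekends — Feb 24, Feb 25, Feb 26 — lands on Wednesday, 2031-02-26.
Adding 25 calendar days to 2031-02-26 gives 2031-03-23, which is the last day of the waiting period.
The date termination becomes effective: 2031-03-23 + 35 days = 2031-04-27. That falls on a Sunday, so it rolls to the next business day, Monday, 2031-04-28.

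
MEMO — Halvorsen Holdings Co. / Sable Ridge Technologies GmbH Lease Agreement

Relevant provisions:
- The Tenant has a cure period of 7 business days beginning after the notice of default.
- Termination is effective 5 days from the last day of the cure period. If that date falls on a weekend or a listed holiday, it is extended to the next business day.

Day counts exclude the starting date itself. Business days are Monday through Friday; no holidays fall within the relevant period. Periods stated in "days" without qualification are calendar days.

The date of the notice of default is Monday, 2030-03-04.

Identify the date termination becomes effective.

From Monday, 2030-03-04, 7 business days (Mar 5, Mar 6, Mar 7, Mar 8, Mar 11, Mar 12, Mar 13, skipping weekends) brings us to Wednesday, 2030-03-13, which is the last day of the cure period.
Adding 5 calendar days to 2030-03-13 gives 2030-03-18, which is the date termination becomes effective. 2030-03-18 is a Monday, so no roll-forward applies.

2030-03-18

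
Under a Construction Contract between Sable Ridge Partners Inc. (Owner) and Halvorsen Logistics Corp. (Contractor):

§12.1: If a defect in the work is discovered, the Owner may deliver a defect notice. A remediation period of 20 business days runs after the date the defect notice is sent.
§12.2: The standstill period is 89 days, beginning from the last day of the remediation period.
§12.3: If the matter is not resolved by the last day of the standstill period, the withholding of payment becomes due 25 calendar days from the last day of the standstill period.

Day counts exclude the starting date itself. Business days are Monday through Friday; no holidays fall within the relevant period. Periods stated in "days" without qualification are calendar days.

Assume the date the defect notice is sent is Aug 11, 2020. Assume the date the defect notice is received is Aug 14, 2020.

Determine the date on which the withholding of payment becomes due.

Dec 31, 2020

The last day of the remediation period: counting 20 business days from Tuesday, Aug 11, 2020 (Aug 12, Aug 13, Aug 14, Aug 17, …, Sep 4, Sep 7, Sep 8, skipping weekends) reaches Tuesday, Sep 8, 2020.
Adding 89 calendar days to Sep 8, 2020 gives Dec 6, 2020, which is the last day of the standstill period.
The date on which the withholding of payment becomes due: 25 calendar days after Dec 6, 2020 is Dec 31, 2020.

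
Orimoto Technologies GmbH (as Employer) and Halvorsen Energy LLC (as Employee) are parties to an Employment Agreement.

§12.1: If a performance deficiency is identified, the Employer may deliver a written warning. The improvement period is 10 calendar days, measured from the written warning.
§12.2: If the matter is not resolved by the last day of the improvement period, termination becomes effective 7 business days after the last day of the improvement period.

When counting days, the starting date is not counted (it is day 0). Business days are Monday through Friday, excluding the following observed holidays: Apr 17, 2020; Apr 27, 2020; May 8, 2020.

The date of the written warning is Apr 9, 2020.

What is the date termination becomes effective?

Apr 29, 2020

The last day of the improvement period: 10 calendar days after Apr 9, 2020 is Apr 19, 2020.
From Sunday, Apr 19, 2020, 7 business days (Apr 20, Apr 21, Apr 22, Apr 23, Apr 24, Apr 28, Apr 29, skipping weekends and the listed holiday on Apr 27) brings us to Wednesday, Apr 29, 2020, which is the date termination becomes effective.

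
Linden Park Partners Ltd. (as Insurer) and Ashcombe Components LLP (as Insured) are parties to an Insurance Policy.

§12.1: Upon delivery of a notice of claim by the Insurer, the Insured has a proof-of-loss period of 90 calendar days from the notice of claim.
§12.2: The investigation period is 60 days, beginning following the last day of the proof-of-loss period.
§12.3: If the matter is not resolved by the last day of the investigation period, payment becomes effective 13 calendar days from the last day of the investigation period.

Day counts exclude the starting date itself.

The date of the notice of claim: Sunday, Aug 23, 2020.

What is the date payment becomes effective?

Adding 90 calendar days to Aug 23, 2020 gives Nov 21, 2020, which is the last day of the proof-of-loss period.
Adding 60 calendar days to Nov 21, 2020 gives Jan 20, 2021, which is the last day of the investigation period.
The date payment becomes effective: 13 calendar days after Jan 20, 2021 is Feb 2, 2021.

Feb 2, 2021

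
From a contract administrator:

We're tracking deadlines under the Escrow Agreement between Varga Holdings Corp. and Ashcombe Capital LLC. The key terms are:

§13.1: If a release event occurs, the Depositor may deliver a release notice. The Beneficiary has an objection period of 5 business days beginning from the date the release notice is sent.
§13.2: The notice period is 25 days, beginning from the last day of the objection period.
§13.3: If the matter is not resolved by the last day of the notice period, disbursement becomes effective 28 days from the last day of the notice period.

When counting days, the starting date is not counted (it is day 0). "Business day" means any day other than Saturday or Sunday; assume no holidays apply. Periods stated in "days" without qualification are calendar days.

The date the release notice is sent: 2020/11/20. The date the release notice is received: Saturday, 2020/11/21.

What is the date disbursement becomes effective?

The last day of the objection period: counting 5 business days from Friday, 2020/11/20 (Nov 23, Nov 24, Nov 25, Nov 26, Nov 27, skipping weekends) reaches Friday, 2020/11/27.
The last day of the notice period: 25 calendar days after 2020/11/27 is 2020/12/22.
The date disbursement becomes effective: 2020/12/22 + 28 days = 2021/01/19.

2021/01/19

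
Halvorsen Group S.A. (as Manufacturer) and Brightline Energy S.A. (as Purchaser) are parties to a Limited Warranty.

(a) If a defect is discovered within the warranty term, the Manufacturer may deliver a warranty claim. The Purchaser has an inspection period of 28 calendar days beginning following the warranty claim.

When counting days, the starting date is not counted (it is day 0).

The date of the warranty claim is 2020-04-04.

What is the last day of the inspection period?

2020-05-02

Adding 28 calendar days to 2020-04-04 gives 2020-05-02, which is the last day of the inspection period.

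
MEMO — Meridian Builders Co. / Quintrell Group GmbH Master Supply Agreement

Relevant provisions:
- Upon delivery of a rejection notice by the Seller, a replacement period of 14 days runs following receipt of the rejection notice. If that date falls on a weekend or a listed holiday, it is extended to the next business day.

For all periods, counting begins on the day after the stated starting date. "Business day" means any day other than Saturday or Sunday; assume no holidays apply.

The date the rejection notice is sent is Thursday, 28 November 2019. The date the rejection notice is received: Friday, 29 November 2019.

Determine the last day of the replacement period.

13 December 2019

The last day of the replacement period: 29 November 2019 + 14 days = 13 December 2019. 13 December 2019 is a Friday, so no roll-forward applies.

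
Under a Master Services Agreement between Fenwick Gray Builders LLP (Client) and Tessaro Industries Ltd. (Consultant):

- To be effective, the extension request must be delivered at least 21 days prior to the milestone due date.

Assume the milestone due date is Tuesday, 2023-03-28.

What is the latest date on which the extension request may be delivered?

Counting back 21 calendar days from 2023-03-28 gives 2023-03-07.

2023-03-07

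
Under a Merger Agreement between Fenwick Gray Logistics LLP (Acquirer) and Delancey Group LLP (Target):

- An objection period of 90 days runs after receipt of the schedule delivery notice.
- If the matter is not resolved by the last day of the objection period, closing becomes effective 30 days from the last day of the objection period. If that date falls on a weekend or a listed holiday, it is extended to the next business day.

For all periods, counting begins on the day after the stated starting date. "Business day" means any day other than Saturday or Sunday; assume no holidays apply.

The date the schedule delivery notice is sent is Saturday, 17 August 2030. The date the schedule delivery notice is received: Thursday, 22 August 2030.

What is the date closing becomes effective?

The last day of the objection period: 22 August 2030 + 90 days = 20 November 2030.
Adding 30 calendar days to 20 November 2030 gives 20 December 2030, which is the date closing becomes effective. 20 December 2030 is a Friday, so no roll-forward applies.

20 December 2030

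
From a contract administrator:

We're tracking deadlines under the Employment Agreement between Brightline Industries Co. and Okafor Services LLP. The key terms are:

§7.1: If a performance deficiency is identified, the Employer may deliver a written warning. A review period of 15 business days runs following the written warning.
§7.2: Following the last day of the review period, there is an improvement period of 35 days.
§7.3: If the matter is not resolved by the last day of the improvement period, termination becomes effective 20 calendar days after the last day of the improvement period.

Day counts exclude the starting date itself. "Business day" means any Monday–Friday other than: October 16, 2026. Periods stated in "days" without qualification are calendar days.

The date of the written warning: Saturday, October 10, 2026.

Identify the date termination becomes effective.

The last day of the review period: counting 15 business days from Saturday, October 10, 2026 (Oct 12, Oct 13, Oct 14, Oct 15, …, Oct 29, Oct 30, Nov 2, skipping weekends and the listed holiday on Oct 16) reaches Monday, November 2, 2026.
The last day of the improvement period: 35 calendar days after November 2, 2026 is December 7, 2026.
The date termination becomes effective: 20 calendar days after December 7, 2026 is December 27, 2026.

December 27, 2026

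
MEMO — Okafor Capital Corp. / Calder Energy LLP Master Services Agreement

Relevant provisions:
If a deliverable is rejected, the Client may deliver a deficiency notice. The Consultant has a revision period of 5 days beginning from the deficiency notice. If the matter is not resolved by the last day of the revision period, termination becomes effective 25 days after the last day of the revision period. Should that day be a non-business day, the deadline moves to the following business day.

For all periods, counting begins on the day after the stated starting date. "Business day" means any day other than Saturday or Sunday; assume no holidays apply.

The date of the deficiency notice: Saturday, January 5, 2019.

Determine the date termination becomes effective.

February 4, 2019

The last day of the revision period: January 5, 2019 + 5 days = January 10, 2019.
The date termination becomes effective: January 10, 2019 + 25 days = February 4, 2019. February 4, 2019 is a Monday, so no roll-forward applies.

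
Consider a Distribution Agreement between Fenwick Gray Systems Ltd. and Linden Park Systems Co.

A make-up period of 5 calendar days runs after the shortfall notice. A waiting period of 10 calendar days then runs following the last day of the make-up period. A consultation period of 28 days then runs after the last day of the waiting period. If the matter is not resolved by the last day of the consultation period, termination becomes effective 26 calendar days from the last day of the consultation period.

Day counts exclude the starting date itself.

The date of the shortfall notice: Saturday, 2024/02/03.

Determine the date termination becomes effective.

Adding 5 calendar days to 2024/02/03 gives 2024/02/08, which is the last day of the make-up period.
The last day of the waiting period: 10 calendar days after 2024/02/08 is 2024/02/18.
The last day of the consultation period: 2024/02/18 + 28 days = 2024/03/17.
The date termination becomes effective: 26 calendar days after 2024/03/17 is 2024/04/12.

2024/04/12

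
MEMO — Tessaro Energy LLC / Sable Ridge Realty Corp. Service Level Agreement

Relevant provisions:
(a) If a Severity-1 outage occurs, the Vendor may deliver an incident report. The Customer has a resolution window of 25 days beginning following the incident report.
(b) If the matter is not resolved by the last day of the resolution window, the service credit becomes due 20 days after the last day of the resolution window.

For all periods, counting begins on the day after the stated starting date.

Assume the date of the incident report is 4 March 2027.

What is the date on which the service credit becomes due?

18 April 2027

The last day of the resolution window: 25 calendar days after 4 March 2027 is 29 March 2027.
The date on which the service credit becomes due: 20 calendar days after 29 March 2027 is 18 April 2027.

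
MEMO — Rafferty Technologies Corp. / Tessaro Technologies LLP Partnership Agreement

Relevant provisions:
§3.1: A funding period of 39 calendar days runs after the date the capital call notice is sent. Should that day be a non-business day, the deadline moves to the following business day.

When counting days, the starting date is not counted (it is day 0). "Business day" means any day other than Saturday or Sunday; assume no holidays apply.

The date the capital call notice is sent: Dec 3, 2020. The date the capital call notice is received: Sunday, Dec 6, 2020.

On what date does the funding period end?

The last day of the funding period: 39 calendar days after Dec 3, 2020 is Jan 11, 2021. Jan 11, 2021 is a Monday, so no roll-forward applies.

Jan 11, 2021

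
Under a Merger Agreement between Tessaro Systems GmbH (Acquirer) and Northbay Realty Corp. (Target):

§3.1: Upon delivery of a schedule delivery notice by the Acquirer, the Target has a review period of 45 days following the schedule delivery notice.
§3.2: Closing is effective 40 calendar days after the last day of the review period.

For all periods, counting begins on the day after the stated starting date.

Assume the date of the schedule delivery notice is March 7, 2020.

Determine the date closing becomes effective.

May 31, 2020

Adding 45 calendar days to March 7, 2020 gives April 21, 2020, which is the last day of the review period.
Adding 40 calendar days to April 21, 2020 gives May 31, 2020, which is the date closing becomes effective.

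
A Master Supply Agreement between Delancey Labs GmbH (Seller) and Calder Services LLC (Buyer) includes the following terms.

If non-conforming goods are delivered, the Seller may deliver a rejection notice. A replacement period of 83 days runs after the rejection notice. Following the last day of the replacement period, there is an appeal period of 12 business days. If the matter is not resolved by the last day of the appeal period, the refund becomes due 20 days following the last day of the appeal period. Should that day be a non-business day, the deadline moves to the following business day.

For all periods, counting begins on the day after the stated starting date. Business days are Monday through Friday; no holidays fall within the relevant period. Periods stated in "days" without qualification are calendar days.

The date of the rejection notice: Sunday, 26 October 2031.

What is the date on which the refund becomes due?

23 February 2032

The last day of the replacement period: 83 calendar days after 26 October 2031 is 17 January 2032.
The last day of the appeal period: counting 12 business days from Saturday, 17 January 2032 (Jan 19, Jan 20, Jan 21, Jan 22, …, Jan 30, Feb 2, Feb 3, skipping weekends) reaches Tuesday, 3 February 2032.
Adding 20 calendar days to 3 February 2032 gives 23 February 2032, which is the date on which the refund becomes due. 23 February 2032 is a Monday, so no roll-forward applies.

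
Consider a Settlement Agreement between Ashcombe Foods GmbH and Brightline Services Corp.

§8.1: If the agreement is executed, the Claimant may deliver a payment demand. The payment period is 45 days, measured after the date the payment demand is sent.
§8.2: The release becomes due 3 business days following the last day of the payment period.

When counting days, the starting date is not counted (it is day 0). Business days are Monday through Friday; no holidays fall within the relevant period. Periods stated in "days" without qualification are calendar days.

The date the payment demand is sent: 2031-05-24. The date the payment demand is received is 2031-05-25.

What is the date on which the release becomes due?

The last day of the payment period: 45 calendar days after 2031-05-24 is 2031-07-08.
The date on which the release becomes due: counting 3 business days from Tuesday, 2031-07-08 (Jul 9, Jul 10, Jul 11, skipping weekends) reaches Friday, 2031-07-11.

2031-07-11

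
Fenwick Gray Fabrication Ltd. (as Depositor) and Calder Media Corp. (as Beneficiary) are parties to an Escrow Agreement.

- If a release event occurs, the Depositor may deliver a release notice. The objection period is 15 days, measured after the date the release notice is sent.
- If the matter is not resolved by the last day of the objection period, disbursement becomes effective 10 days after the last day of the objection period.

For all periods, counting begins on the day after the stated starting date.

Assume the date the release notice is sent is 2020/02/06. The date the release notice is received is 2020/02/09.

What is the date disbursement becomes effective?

2020/03/02

The last day of the objection period: 2020/02/06 + 15 days = 2020/02/21.
The date disbursement becomes effective: 2020/02/21 + 10 days = 2020/03/02.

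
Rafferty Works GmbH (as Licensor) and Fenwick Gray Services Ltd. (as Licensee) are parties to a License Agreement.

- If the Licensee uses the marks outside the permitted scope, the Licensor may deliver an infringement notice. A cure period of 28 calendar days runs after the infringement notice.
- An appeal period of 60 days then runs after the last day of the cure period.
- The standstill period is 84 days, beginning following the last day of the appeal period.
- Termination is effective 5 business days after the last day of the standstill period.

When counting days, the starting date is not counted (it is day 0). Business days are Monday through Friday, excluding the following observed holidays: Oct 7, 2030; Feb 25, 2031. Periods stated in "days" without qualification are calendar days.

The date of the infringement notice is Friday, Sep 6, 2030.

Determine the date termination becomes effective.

The last day of the cure period: Sep 6, 2030 + 28 days = Oct 4, 2030.
The last day of the appeal period: 60 calendar days after Oct 4, 2030 is Dec 3, 2030.
The last day of the standstill period: 84 calendar days after Dec 3, 2030 is Feb 25, 2031.
From Tuesday, Feb 25, 2031, 5 business days (Feb 26, Feb 27, Feb 28, Mar 3, Mar 4, skipping weekends) brings us to Tuesday, Mar 4, 2031, which is the date termination becomes effective.

Mar 4, 2031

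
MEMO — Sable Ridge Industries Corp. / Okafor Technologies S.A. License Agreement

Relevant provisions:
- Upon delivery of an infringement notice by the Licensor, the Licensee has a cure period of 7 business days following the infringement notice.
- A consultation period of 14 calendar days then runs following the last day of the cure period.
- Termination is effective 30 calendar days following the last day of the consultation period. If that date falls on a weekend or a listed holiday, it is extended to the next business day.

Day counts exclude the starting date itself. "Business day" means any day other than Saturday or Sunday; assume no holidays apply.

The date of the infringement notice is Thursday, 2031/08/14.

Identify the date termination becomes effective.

From Thursday, 2031/08/14, 7 business days (Aug 15, Aug 18, Aug 19, Aug 20, Aug 21, Aug 22, Aug 25, skipping weekends) brings us to Monday, 2031/08/25, which is the last day of the cure period.
Adding 14 calendar days to 2031/08/25 gives 2031/09/08, which is the last day of the consultation period.
Adding 30 calendar days to 2031/09/08 gives 2031/10/08, which is the date termination becomes effective. 2031/10/08 is a Wednesday, so no roll-forward applies.

2031/10/08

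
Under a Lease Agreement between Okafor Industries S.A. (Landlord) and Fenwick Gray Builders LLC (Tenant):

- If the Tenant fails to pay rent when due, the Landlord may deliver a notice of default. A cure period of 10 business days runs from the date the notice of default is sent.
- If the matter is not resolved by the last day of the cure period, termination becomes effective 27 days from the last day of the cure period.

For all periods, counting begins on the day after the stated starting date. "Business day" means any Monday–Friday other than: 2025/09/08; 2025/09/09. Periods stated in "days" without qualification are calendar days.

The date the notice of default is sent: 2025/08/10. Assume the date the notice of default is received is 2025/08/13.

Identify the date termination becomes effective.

From Sunday, 2025/08/10, 10 business days (Aug 11, Aug 12, Aug 13, Aug 14, Aug 15, Aug 18, Aug 19, Aug 20, Aug 21, Aug 22, skipping weekends) brings us to Friday, 2025/08/22, which is the last day of the cure period.
The date termination becomes effective: 27 calendar days after 2025/08/22 is 2025/09/18.

2025/09/18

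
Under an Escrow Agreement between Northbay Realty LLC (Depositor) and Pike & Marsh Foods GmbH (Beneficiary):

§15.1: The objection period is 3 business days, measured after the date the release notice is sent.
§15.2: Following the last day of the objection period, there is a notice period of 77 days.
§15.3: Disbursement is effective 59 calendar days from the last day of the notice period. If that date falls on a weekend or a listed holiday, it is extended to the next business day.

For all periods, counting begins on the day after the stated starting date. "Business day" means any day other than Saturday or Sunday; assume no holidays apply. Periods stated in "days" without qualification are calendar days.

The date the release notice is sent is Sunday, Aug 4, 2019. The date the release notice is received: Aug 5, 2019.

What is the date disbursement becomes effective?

The last day of the objection period: 3 business days after Sunday, Aug 4, 2019, skipping weekends — Aug 5, Aug 6, Aug 7 — lands on Wednesday, Aug 7, 2019.
Adding 77 calendar days to Aug 7, 2019 gives Oct 23, 2019, which is the last day of the notice period.
The date disbursement becomes effective: Oct 23, 2019 + 59 days = Dec 21, 2019. That falls on a Saturday, so it rolls to the next business day, Monday, Dec 23, 2019.

Dec 23, 2019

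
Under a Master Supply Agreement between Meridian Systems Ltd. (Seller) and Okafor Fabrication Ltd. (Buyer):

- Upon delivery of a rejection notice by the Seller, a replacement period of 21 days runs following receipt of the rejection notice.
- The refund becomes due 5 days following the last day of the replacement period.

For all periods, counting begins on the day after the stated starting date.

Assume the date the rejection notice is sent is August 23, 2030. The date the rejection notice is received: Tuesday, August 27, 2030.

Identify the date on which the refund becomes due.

September 22, 2030

The last day of the replacement period: August 27, 2030 + 21 days = September 17, 2030.
The date on which the refund becomes due: 5 calendar days after September 17, 2030 is September 22, 2030.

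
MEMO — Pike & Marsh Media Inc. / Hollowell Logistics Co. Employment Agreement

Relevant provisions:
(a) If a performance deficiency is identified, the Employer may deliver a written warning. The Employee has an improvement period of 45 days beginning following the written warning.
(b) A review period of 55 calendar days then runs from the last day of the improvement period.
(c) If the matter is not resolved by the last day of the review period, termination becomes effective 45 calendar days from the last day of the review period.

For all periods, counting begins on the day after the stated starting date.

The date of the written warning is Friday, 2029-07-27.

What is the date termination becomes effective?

2029-12-19

The last day of the improvement period: 2029-07-27 + 45 days = 2029-09-10.
Adding 55 calendar days to 2029-09-10 gives 2029-11-04, which is the last day of the review period.
The date termination becomes effective: 2029-11-04 + 45 days = 2029-12-19.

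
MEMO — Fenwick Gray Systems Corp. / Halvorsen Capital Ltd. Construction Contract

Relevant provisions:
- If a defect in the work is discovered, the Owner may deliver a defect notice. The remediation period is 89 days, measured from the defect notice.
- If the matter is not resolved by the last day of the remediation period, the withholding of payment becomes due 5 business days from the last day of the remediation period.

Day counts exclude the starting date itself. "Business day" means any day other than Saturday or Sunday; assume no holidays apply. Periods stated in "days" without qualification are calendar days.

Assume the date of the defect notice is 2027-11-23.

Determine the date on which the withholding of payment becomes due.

The last day of the remediation period: 2027-11-23 + 89 days = 2028-02-20.
The date on which the withholding of payment becomes due: 5 business days after Sunday, 2028-02-20, skipping weekends — Feb 21, Feb 22, Feb 23, Feb 24, Feb 25 — lands on Friday, 2028-02-25.

2028-02-25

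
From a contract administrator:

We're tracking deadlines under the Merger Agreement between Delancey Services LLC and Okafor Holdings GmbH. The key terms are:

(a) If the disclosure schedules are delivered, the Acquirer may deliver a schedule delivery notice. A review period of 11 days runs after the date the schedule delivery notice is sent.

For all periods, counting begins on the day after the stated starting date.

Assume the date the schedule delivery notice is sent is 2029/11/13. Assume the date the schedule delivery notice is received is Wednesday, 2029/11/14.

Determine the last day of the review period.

2029/11/24

Adding 11 calendar days to 2029/11/13 gives 2029/11/24, which is the last day of the review period.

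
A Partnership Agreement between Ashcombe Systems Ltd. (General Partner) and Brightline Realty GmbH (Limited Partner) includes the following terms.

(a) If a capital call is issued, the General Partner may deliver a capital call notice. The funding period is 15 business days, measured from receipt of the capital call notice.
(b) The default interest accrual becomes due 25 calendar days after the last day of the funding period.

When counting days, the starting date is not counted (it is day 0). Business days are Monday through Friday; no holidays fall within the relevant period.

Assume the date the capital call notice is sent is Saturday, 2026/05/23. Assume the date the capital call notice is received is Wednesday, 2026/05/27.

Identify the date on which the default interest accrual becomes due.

2026/07/12

The last day of the funding period: counting 15 business days from Wednesday, 2026/05/27 (May 28, May 29, Jun 1, Jun 2, …, Jun 15, Jun 16, Jun 17, skipping weekends) reaches Wednesday, 2026/06/17.
The date on which the default interest accrual becomes due: 25 calendar days after 2026/06/17 is 2026/07/12.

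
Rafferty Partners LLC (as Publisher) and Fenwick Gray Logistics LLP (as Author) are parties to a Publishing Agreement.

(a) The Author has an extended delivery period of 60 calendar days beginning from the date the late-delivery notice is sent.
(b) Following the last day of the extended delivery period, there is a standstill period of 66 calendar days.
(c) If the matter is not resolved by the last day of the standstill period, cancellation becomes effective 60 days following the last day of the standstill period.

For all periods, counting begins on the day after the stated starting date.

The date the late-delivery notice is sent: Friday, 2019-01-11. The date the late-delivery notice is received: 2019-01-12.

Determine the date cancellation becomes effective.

2019-07-16

Adding 60 calendar days to 2019-01-11 gives 2019-03-12, which is the last day of the extended delivery period.
Adding 66 calendar days to 2019-03-12 gives 2019-05-17, which is the last day of the standstill period.
The date cancellation becomes effective: 60 calendar days after 2019-05-17 is 2019-07-16.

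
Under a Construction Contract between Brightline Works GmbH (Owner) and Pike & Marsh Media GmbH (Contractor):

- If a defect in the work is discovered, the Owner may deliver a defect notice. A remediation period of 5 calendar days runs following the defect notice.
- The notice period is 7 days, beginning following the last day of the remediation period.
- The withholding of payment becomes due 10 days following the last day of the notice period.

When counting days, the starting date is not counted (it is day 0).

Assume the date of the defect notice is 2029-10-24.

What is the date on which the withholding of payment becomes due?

2029-11-15

Adding 5 calendar days to 2029-10-24 gives 2029-10-29, which is the last day of the remediation period.
The last day of the notice period: 7 calendar days after 2029-10-29 is 2029-11-05.
The date on which the withholding of payment becomes due: 10 calendar days after 2029-11-05 is 2029-11-15.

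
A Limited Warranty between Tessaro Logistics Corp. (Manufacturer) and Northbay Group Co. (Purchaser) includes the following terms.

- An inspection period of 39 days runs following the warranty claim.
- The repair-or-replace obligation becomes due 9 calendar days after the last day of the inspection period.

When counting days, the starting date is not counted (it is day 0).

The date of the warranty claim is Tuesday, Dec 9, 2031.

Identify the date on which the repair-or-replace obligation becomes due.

The last day of the inspection period: Dec 9, 2031 + 39 days = Jan 17, 2032.
The date on which the repair-or-replace obligation becomes due: Jan 17, 2032 + 9 days = Jan 26, 2032.

Jan 26, 2032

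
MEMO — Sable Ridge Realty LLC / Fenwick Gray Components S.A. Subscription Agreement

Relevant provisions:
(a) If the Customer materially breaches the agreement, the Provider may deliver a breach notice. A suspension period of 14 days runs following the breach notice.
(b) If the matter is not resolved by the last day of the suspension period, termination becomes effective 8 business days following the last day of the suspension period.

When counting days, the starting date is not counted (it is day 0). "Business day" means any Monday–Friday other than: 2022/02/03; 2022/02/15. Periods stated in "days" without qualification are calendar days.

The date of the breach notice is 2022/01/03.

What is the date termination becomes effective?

Adding 14 calendar days to 2022/01/03 gives 2022/01/17, which is the last day of the suspension period.
The date termination becomes effective: counting 8 business days from Monday, 2022/01/17 (Jan 18, Jan 19, Jan 20, Jan 21, Jan 24, Jan 25, Jan 26, Jan 27, skipping weekends) reaches Thursday, 2022/01/27.

2022/01/27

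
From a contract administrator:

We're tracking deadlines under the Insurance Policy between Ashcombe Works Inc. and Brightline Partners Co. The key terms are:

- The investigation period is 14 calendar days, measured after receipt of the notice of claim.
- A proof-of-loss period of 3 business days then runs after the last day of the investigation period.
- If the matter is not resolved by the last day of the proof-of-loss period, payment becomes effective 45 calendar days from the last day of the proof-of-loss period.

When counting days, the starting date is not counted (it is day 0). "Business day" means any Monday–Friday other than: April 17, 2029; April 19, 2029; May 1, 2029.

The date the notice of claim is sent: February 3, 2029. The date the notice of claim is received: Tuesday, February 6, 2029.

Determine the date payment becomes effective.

April 9, 2029

Adding 14 calendar days to February 6, 2029 gives February 20, 2029, which is the last day of the investigation period.
The last day of the proof-of-loss period: 3 business days after Tuesday, February 20, 2029, skipping weekends — Feb 21, Feb 22, Feb 23 — lands on Friday, February 23, 2029.
Adding 45 calendar days to February 23, 2029 gives April 9, 2029, which is the date payment becomes effective.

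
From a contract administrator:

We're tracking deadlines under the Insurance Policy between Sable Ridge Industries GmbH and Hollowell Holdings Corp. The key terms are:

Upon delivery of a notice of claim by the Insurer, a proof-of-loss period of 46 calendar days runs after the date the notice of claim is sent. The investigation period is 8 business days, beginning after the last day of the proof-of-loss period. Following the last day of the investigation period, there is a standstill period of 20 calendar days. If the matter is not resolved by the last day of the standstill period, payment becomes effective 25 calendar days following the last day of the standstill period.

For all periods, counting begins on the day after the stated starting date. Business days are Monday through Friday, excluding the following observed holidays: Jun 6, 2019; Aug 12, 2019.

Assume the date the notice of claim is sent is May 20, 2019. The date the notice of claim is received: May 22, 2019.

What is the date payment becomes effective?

The last day of the proof-of-loss period: May 20, 2019 + 46 days = Jul 5, 2019.
From Friday, Jul 5, 2019, 8 business days (Jul 8, Jul 9, Jul 10, Jul 11, Jul 12, Jul 15, Jul 16, Jul 17, skipping weekends) brings us to Wednesday, Jul 17, 2019, which is the last day of the investigation period.
The last day of the standstill period: Jul 17, 2019 + 20 days = Aug 6, 2019.
The date payment becomes effective: Aug 6, 2019 + 25 days = Aug 31, 2019.

Aug 31, 2019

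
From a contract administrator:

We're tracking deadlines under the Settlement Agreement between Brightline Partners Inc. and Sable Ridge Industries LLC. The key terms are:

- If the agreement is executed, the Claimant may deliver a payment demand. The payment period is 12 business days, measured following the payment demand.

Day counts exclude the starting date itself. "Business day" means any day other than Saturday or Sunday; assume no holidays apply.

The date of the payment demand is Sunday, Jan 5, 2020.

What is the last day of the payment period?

The last day of the payment period: counting 12 business days from Sunday, Jan 5, 2020 (Jan 6, Jan 7, Jan 8, Jan 9, …, Jan 17, Jan 20, Jan 21, skipping weekends) reaches Tuesday, Jan 21, 2020.

Jan 21, 2020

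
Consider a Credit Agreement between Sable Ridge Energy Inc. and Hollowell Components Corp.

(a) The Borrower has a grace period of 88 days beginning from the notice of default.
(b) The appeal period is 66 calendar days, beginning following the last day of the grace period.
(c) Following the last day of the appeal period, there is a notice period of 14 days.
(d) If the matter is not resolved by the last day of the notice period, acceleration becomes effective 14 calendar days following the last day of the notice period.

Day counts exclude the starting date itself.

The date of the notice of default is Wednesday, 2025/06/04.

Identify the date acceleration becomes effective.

2025/12/03

The last day of the grace period: 88 calendar days after 2025/06/04 is 2025/08/31.
The last day of the appeal period: 2025/08/31 + 66 days = 2025/11/05.
The last day of the notice period: 14 calendar days after 2025/11/05 is 2025/11/19.
The date acceleration becomes effective: 2025/11/19 + 14 days = 2025/12/03.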